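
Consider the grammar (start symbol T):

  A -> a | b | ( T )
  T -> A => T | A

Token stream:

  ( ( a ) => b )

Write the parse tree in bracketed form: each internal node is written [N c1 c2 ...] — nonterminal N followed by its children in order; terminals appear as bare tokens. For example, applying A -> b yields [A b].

[T [A ( [T [A ( [T [A a]] )] => [T [A b]]] )]]

T
A
( T )
( A => T )
( ( T ) => T )
( ( A ) => T )
( ( a ) => T )
( ( a ) => A )
( ( a ) => b )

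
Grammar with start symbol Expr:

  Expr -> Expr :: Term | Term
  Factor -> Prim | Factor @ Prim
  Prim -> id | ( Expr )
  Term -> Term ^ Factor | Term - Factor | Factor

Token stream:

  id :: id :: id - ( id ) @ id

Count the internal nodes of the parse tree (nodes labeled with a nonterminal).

21

[Expr [Expr [Expr [Term [Factor [Prim id]]]] :: [Term [Factor [Prim id]]]] :: [Term [Term [Factor [Prim id]]] - [Factor [Factor [Prim ( [Expr [Term [Factor [Prim id]]]] )]] @ [Prim id]]]]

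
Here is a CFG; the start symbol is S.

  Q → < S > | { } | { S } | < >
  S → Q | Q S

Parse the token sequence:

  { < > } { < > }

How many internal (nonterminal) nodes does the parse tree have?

8

[S [Q { [S [Q < >]] }] [S [Q { [S [Q < >]] }]]]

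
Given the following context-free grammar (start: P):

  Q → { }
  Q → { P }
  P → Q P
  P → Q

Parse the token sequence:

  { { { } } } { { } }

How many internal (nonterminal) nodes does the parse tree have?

[P [Q { [P [Q { [P [Q { }]] }]] }] [P [Q { [P [Q { }]] }]]]

10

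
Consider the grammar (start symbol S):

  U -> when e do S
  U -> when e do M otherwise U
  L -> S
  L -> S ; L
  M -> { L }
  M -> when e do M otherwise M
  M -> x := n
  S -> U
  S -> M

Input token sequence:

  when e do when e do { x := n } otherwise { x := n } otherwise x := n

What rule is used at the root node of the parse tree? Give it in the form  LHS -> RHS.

[S [M when e do [M when e do [M { [L [S [M x := n]]] }] otherwise [M { [L [S [M x := n]]] }]] otherwise [M x := n]]]

S -> M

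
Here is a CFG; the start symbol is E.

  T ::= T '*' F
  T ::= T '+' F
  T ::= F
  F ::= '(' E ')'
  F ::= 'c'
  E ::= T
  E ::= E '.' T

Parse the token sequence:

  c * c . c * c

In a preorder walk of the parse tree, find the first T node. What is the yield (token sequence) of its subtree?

c * c

[E [E [T [T [F c]] * [F c]]] . [T [T [F c]] * [F c]]]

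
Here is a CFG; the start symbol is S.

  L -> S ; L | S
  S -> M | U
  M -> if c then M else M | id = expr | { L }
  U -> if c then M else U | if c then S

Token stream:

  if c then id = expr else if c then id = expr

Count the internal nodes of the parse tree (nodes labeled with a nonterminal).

6

[S [U if c then [M id = expr] else [U if c then [S [M id = expr]]]]]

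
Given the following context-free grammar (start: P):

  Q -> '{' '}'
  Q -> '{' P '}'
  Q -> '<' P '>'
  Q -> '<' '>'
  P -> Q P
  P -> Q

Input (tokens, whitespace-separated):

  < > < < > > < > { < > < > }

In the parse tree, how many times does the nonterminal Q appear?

7

[P [Q < >] [P [Q < [P [Q < >]] >] [P [Q < >] [P [Q { [P [Q < >] [P [Q < >]]] }]]]]]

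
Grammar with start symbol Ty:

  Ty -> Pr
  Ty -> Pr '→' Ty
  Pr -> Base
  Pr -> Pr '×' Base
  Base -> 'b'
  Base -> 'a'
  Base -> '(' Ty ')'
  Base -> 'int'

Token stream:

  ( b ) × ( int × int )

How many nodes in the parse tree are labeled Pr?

[Ty [Pr [Pr [Base ( [Ty [Pr [Base b]]] )]] × [Base ( [Ty [Pr [Pr [Base int]] × [Base int]]] )]]]

5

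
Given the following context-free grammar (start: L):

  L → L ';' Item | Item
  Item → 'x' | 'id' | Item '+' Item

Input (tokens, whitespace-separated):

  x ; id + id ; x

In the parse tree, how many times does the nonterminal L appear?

[L [L [L [Item x]] ; [Item [Item id] + [Item id]]] ; [Item x]]

3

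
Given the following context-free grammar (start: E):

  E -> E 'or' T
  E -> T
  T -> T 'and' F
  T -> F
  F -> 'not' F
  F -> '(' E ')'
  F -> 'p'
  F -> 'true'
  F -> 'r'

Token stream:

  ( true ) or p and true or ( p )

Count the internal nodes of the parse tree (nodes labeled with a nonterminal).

[E [E [E [T [F ( [E [T [F true]]] )]]] or [T [T [F p]] and [F true]]] or [T [F ( [E [T [F p]]] )]]]

17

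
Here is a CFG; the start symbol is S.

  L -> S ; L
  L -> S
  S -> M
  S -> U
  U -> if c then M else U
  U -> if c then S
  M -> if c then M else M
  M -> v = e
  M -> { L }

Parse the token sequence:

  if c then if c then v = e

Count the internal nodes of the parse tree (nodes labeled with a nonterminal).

6

[S [U if c then [S [U if c then [S [M v = e]]]]]]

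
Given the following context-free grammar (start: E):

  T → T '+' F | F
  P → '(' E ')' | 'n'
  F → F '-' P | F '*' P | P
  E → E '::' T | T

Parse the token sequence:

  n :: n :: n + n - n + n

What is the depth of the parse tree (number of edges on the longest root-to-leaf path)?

[E [E [E [T [F [P n]]]] :: [T [F [P n]]]] :: [T [T [T [F [P n]]] + [F [F [P n]] - [P n]]] + [F [P n]]]]

6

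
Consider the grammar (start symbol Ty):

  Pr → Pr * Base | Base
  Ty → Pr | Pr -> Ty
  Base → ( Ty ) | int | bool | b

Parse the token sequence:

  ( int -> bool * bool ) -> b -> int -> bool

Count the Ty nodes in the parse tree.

[Ty [Pr [Base ( [Ty [Pr [Base int]] -> [Ty [Pr [Pr [Base bool]] * [Base bool]]]] )]] -> [Ty [Pr [Base b]] -> [Ty [Pr [Base int]] -> [Ty [Pr [Base bool]]]]]]

6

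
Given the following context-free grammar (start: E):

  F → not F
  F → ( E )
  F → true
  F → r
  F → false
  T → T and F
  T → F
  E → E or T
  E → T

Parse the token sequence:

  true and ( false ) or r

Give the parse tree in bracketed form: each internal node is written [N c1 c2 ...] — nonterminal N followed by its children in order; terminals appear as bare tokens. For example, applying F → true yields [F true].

[E [E [T [T [F true]] and [F ( [E [T [F false]]] )]]] or [T [F r]]]

E
E or T
T or T
T and F or T
F and F or T
true and F or T
true and ( E ) or T
true and ( T ) or T
true and ( F ) or T
true and ( false ) or T
true and ( false ) or F
true and ( false ) or r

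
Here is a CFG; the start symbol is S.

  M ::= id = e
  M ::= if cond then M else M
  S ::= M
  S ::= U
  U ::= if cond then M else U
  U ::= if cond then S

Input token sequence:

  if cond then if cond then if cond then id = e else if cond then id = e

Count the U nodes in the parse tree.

4

[S [U if cond then [S [U if cond then [S [U if cond then [M id = e] else [U if cond then [S [M id = e]]]]]]]]]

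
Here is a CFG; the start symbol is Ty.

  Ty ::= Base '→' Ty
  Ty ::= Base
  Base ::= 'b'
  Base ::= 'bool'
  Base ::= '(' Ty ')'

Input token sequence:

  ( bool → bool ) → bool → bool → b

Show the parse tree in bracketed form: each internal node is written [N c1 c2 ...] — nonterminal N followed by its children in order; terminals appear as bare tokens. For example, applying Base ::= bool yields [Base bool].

[Ty [Base ( [Ty [Base bool] → [Ty [Base bool]]] )] → [Ty [Base bool] → [Ty [Base bool] → [Ty [Base b]]]]]

Ty
Base → Ty
( Ty ) → Ty
( Base → Ty ) → Ty
( bool → Ty ) → Ty
( bool → Base ) → Ty
( bool → bool ) → Ty
( bool → bool ) → Base → Ty
( bool → bool ) → bool → Ty
( bool → bool ) → bool → Base → Ty
( bool → bool ) → bool → bool → Ty
( bool → bool ) → bool → bool → Base
( bool → bool ) → bool → bool → b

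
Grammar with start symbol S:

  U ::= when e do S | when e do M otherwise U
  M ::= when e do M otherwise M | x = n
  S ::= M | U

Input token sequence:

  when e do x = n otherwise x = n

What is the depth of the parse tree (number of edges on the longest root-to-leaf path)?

[S [M when e do [M x = n] otherwise [M x = n]]]

3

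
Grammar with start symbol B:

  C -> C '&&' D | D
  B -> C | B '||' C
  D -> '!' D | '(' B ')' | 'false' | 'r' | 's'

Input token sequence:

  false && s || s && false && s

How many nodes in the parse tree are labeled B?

[B [B [C [C [D false]] && [D s]]] || [C [C [C [D s]] && [D false]] && [D s]]]

2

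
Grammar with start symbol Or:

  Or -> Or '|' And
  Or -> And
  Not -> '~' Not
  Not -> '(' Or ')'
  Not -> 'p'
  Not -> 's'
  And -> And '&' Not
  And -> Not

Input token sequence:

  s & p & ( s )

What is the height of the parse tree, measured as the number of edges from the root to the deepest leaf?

6

[Or [And [And [And [Not s]] & [Not p]] & [Not ( [Or [And [Not s]]] )]]]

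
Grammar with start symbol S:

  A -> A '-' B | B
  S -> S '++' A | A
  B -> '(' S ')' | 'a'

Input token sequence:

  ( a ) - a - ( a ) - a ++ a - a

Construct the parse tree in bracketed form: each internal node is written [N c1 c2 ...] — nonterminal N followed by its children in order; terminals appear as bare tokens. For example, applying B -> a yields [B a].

[S [S [A [A [A [A [B ( [S [A [B a]]] )]] - [B a]] - [B ( [S [A [B a]]] )]] - [B a]]] ++ [A [A [B a]] - [B a]]]

S
S ++ A
A ++ A
A - B ++ A
A - B - B ++ A
A - B - B - B ++ A
B - B - B - B ++ A
( S ) - B - B - B ++ A
( A ) - B - B - B ++ A
( B ) - B - B - B ++ A
( a ) - B - B - B ++ A
( a ) - a - B - B ++ A
( a ) - a - ( S ) - B ++ A
( a ) - a - ( A ) - B ++ A
( a ) - a - ( B ) - B ++ A
( a ) - a - ( a ) - B ++ A
( a ) - a - ( a ) - a ++ A
( a ) - a - ( a ) - a ++ A - B
( a ) - a - ( a ) - a ++ B - B
( a ) - a - ( a ) - a ++ a - B
( a ) - a - ( a ) - a ++ a - a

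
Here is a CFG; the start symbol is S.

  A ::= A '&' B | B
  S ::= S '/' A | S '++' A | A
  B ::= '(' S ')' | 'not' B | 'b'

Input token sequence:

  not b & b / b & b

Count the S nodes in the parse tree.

[S [S [A [A [B not [B b]]] & [B b]]] / [A [A [B b]] & [B b]]]

2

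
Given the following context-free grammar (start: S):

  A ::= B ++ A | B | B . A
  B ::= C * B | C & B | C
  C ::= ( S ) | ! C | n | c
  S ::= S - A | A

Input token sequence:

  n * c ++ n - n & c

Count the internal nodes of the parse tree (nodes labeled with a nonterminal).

[S [S [A [B [C n] * [B [C c]]] ++ [A [B [C n]]]]] - [A [B [C n] & [B [C c]]]]]

15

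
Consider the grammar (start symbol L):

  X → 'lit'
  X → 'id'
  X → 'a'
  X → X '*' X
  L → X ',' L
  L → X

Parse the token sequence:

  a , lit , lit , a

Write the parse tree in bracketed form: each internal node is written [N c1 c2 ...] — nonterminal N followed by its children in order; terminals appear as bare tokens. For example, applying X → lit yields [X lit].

L
X , L
a , L
a , X , L
a , lit , L
a , lit , X , L
a , lit , lit , L
a , lit , lit , X
a , lit , lit , a

[L [X a] , [L [X lit] , [L [X lit] , [L [X a]]]]]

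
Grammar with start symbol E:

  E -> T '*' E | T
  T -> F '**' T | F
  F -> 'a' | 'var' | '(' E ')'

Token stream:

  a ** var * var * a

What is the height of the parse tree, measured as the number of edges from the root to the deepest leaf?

[E [T [F a] ** [T [F var]]] * [E [T [F var]] * [E [T [F a]]]]]

5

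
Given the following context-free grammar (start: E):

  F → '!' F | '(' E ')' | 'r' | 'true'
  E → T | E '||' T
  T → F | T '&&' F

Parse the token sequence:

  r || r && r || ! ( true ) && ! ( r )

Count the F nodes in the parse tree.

9

[E [E [E [T [F r]]] || [T [T [F r]] && [F r]]] || [T [T [F ! [F ( [E [T [F true]]] )]]] && [F ! [F ( [E [T [F r]]] )]]]]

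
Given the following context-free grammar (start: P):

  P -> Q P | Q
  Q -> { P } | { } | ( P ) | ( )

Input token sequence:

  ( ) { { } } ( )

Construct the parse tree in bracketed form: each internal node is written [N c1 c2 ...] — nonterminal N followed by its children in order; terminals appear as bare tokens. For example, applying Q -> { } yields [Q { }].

[P [Q ( )] [P [Q { [P [Q { }]] }] [P [Q ( )]]]]

P
Q P
( ) P
( ) Q P
( ) { P } P
( ) { Q } P
( ) { { } } P
( ) { { } } Q
( ) { { } } ( )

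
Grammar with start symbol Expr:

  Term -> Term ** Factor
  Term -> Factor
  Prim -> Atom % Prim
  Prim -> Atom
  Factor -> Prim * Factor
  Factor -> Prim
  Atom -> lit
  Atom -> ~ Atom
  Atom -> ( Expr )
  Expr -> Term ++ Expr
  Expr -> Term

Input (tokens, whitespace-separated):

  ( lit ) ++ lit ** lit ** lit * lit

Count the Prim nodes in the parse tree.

[Expr [Term [Factor [Prim [Atom ( [Expr [Term [Factor [Prim [Atom lit]]]]] )]]]] ++ [Expr [Term [Term [Term [Factor [Prim [Atom lit]]]] ** [Factor [Prim [Atom lit]]]] ** [Factor [Prim [Atom lit]] * [Factor [Prim [Atom lit]]]]]]]

6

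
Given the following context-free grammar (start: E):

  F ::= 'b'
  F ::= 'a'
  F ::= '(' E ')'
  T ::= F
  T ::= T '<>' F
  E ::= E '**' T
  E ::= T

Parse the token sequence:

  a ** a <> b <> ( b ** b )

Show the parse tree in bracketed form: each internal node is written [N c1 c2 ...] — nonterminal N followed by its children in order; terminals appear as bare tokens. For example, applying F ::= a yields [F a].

[E [E [T [F a]]] ** [T [T [T [F a]] <> [F b]] <> [F ( [E [E [T [F b]]] ** [T [F b]]] )]]]

E
E ** T
T ** T
F ** T
a ** T
a ** T <> F
a ** T <> F <> F
a ** F <> F <> F
a ** a <> F <> F
a ** a <> b <> F
a ** a <> b <> ( E )
a ** a <> b <> ( E ** T )
a ** a <> b <> ( T ** T )
a ** a <> b <> ( F ** T )
a ** a <> b <> ( b ** T )
a ** a <> b <> ( b ** F )
a ** a <> b <> ( b ** b )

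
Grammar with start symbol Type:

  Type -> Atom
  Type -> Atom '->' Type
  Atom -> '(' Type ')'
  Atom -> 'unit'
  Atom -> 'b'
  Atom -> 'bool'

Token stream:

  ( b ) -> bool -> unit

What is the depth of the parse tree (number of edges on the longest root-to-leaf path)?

4

[Type [Atom ( [Type [Atom b]] )] -> [Type [Atom bool] -> [Type [Atom unit]]]]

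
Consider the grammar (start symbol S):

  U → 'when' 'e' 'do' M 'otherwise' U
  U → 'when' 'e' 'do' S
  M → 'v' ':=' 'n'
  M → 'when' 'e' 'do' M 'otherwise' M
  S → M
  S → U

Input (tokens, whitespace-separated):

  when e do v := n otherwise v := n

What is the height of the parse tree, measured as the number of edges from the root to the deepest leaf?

3

[S [M when e do [M v := n] otherwise [M v := n]]]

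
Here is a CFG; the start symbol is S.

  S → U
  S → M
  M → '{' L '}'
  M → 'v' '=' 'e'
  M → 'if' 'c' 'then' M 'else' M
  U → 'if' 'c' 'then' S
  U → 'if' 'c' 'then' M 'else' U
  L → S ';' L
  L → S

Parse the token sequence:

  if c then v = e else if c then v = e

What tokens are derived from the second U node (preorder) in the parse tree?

if c then v = e

[S [U if c then [M v = e] else [U if c then [S [M v = e]]]]]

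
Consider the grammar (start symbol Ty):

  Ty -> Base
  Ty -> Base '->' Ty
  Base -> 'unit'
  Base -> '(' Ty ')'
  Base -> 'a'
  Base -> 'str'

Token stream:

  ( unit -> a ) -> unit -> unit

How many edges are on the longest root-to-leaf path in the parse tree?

[Ty [Base ( [Ty [Base unit] -> [Ty [Base a]]] )] -> [Ty [Base unit] -> [Ty [Base unit]]]]

5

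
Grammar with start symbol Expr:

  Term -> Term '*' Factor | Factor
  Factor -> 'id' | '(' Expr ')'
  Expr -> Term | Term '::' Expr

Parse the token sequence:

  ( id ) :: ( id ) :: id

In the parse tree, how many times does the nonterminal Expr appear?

5

[Expr [Term [Factor ( [Expr [Term [Factor id]]] )]] :: [Expr [Term [Factor ( [Expr [Term [Factor id]]] )]] :: [Expr [Term [Factor id]]]]]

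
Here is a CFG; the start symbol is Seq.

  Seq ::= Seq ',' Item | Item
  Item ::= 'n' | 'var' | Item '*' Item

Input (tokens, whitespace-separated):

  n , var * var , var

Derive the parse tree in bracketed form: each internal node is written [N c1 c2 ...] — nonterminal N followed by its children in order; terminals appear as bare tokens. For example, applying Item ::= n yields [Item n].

Seq
Seq , Item
Seq , Item , Item
Item , Item , Item
n , Item , Item
n , Item * Item , Item
n , var * Item , Item
n , var * var , Item
n , var * var , var

[Seq [Seq [Seq [Item n]] , [Item [Item var] * [Item var]]] , [Item var]]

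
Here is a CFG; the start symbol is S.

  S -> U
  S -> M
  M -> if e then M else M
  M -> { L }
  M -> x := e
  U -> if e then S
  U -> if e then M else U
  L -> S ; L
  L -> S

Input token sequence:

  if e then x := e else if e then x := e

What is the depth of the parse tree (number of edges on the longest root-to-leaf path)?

[S [U if e then [M x := e] else [U if e then [S [M x := e]]]]]

5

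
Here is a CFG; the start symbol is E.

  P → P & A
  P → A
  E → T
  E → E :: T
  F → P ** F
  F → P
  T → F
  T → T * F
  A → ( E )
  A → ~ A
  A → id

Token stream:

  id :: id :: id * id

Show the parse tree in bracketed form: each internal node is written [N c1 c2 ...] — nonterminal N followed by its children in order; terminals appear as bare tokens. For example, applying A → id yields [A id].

E
E :: T
E :: T :: T
T :: T :: T
F :: T :: T
P :: T :: T
A :: T :: T
id :: T :: T
id :: F :: T
id :: P :: T
id :: A :: T
id :: id :: T
id :: id :: T * F
id :: id :: F * F
id :: id :: P * F
id :: id :: A * F
id :: id :: id * F
id :: id :: id * P
id :: id :: id * A
id :: id :: id * id

[E [E [E [T [F [P [A id]]]]] :: [T [F [P [A id]]]]] :: [T [T [F [P [A id]]]] * [F [P [A id]]]]]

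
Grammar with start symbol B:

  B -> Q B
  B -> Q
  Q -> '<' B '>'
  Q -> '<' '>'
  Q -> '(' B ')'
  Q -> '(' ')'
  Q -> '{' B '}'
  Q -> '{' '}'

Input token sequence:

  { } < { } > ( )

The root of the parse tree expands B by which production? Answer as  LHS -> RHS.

B -> Q B

[B [Q { }] [B [Q < [B [Q { }]] >] [B [Q ( )]]]]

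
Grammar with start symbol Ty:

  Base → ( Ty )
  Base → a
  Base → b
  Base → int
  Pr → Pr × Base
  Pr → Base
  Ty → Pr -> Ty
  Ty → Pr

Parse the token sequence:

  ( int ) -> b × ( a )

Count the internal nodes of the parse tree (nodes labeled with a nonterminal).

14

[Ty [Pr [Base ( [Ty [Pr [Base int]]] )]] -> [Ty [Pr [Pr [Base b]] × [Base ( [Ty [Pr [Base a]]] )]]]]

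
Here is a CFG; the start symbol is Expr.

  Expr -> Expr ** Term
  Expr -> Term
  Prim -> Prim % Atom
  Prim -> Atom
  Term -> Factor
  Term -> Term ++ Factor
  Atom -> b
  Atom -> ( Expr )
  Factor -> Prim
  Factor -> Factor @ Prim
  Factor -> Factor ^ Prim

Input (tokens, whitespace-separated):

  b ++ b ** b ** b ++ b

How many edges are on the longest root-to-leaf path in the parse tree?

8

[Expr [Expr [Expr [Term [Term [Factor [Prim [Atom b]]]] ++ [Factor [Prim [Atom b]]]]] ** [Term [Factor [Prim [Atom b]]]]] ** [Term [Term [Factor [Prim [Atom b]]]] ++ [Factor [Prim [Atom b]]]]]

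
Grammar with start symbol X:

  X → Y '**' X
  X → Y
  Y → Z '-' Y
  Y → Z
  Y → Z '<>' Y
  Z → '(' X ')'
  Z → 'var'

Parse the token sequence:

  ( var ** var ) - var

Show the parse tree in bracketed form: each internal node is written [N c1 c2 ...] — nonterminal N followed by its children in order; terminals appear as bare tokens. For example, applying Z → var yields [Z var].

X
Y
Z - Y
( X ) - Y
( Y ** X ) - Y
( Z ** X ) - Y
( var ** X ) - Y
( var ** Y ) - Y
( var ** Z ) - Y
( var ** var ) - Y
( var ** var ) - Z
( var ** var ) - var

[X [Y [Z ( [X [Y [Z var]] ** [X [Y [Z var]]]] )] - [Y [Z var]]]]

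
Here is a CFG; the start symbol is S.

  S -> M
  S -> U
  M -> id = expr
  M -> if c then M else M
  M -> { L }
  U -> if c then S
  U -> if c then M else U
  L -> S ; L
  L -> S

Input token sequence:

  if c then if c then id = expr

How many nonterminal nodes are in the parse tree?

6

[S [U if c then [S [U if c then [S [M id = expr]]]]]]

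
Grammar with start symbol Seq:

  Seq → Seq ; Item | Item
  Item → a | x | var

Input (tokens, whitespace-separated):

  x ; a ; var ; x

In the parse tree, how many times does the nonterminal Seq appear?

[Seq [Seq [Seq [Seq [Item x]] ; [Item a]] ; [Item var]] ; [Item x]]

4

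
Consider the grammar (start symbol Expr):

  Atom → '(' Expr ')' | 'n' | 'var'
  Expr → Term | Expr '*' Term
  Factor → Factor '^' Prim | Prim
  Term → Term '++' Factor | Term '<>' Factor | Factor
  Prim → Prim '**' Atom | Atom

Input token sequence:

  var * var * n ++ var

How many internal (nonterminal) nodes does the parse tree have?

[Expr [Expr [Expr [Term [Factor [Prim [Atom var]]]]] * [Term [Factor [Prim [Atom var]]]]] * [Term [Term [Factor [Prim [Atom n]]]] ++ [Factor [Prim [Atom var]]]]]

19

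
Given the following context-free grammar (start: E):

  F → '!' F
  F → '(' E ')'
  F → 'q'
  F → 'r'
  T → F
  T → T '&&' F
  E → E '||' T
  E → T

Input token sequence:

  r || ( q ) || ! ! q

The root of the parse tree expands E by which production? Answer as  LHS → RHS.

[E [E [E [T [F r]]] || [T [F ( [E [T [F q]]] )]]] || [T [F ! [F ! [F q]]]]]

E → E '||' T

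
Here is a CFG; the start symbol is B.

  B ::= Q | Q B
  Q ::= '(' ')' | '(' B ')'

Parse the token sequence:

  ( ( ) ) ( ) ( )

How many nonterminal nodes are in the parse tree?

[B [Q ( [B [Q ( )]] )] [B [Q ( )] [B [Q ( )]]]]

8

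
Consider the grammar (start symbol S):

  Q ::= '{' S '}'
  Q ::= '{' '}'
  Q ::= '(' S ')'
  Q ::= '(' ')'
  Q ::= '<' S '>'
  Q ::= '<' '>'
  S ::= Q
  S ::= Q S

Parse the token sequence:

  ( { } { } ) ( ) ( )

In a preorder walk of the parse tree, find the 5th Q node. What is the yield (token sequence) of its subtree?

[S [Q ( [S [Q { }] [S [Q { }]]] )] [S [Q ( )] [S [Q ( )]]]]

( )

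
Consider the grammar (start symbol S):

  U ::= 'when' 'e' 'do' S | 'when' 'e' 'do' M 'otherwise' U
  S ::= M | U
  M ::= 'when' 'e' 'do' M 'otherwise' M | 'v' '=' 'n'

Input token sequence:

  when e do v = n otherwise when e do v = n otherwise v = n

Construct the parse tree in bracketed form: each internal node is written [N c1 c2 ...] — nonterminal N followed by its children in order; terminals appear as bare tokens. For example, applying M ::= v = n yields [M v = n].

[S [M when e do [M v = n] otherwise [M when e do [M v = n] otherwise [M v = n]]]]

S
M
when e do M otherwise M
when e do v = n otherwise M
when e do v = n otherwise when e do M otherwise M
when e do v = n otherwise when e do v = n otherwise M
when e do v = n otherwise when e do v = n otherwise v = n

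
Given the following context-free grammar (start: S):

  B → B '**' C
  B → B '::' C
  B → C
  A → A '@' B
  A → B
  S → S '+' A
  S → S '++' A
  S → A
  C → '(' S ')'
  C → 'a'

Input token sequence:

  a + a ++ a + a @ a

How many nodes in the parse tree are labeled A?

5

[S [S [S [S [A [B [C a]]]] + [A [B [C a]]]] ++ [A [B [C a]]]] + [A [A [B [C a]]] @ [B [C a]]]]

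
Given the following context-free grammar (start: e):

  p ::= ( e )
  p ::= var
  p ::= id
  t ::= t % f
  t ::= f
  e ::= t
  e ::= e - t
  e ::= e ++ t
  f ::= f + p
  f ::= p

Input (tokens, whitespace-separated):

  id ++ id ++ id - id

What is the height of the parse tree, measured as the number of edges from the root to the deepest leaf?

7

[e [e [e [e [t [f [p id]]]] ++ [t [f [p id]]]] ++ [t [f [p id]]]] - [t [f [p id]]]]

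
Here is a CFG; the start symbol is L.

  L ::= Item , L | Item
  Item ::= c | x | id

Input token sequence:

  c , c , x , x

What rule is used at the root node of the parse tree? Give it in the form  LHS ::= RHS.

[L [Item c] , [L [Item c] , [L [Item x] , [L [Item x]]]]]

L ::= Item , L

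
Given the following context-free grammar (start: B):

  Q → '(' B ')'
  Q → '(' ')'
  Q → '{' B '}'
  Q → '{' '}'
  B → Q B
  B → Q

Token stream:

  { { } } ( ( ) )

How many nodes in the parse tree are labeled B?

4

[B [Q { [B [Q { }]] }] [B [Q ( [B [Q ( )]] )]]]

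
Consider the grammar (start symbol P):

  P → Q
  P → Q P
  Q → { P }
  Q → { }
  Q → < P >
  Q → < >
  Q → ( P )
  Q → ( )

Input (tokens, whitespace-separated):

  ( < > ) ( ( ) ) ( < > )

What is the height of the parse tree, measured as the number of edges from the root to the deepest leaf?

[P [Q ( [P [Q < >]] )] [P [Q ( [P [Q ( )]] )] [P [Q ( [P [Q < >]] )]]]]

6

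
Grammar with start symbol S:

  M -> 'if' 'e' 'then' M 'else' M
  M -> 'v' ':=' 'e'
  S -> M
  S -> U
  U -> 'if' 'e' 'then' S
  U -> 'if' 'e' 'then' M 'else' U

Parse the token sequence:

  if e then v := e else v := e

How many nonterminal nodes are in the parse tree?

[S [M if e then [M v := e] else [M v := e]]]

4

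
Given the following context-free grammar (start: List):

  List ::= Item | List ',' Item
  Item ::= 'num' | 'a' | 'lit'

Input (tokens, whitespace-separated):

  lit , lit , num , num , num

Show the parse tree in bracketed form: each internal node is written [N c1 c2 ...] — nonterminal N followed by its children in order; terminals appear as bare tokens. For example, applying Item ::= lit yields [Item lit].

[List [List [List [List [List [Item lit]] , [Item lit]] , [Item num]] , [Item num]] , [Item num]]

List
List , Item
List , Item , Item
List , Item , Item , Item
List , Item , Item , Item , Item
Item , Item , Item , Item , Item
lit , Item , Item , Item , Item
lit , lit , Item , Item , Item
lit , lit , num , Item , Item
lit , lit , num , num , Item
lit , lit , num , num , num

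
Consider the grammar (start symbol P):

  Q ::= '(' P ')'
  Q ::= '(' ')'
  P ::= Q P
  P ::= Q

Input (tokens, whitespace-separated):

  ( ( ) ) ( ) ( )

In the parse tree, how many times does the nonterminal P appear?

[P [Q ( [P [Q ( )]] )] [P [Q ( )] [P [Q ( )]]]]

4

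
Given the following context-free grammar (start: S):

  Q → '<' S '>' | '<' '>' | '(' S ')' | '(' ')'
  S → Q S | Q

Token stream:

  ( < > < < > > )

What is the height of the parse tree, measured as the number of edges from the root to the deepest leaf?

7

[S [Q ( [S [Q < >] [S [Q < [S [Q < >]] >]]] )]]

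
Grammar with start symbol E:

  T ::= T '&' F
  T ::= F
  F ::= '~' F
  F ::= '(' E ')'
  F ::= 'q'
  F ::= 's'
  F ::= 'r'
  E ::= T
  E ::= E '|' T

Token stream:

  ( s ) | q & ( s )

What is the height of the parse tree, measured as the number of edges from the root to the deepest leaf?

7

[E [E [T [F ( [E [T [F s]]] )]]] | [T [T [F q]] & [F ( [E [T [F s]]] )]]]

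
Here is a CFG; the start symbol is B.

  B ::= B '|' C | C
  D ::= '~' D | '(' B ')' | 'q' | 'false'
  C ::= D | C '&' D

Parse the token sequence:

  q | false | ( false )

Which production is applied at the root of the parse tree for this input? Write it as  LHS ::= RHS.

B ::= B '|' C

[B [B [B [C [D q]]] | [C [D false]]] | [C [D ( [B [C [D false]]] )]]]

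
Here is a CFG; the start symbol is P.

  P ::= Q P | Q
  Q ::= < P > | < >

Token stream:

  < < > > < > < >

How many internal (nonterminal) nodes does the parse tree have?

[P [Q < [P [Q < >]] >] [P [Q < >] [P [Q < >]]]]

8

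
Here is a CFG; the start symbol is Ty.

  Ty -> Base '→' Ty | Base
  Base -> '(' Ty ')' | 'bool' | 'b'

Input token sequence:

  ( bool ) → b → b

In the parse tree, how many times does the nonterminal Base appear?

[Ty [Base ( [Ty [Base bool]] )] → [Ty [Base b] → [Ty [Base b]]]]

4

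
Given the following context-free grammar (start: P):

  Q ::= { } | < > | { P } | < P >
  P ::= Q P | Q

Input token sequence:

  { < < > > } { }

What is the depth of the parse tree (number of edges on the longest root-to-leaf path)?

6

[P [Q { [P [Q < [P [Q < >]] >]] }] [P [Q { }]]]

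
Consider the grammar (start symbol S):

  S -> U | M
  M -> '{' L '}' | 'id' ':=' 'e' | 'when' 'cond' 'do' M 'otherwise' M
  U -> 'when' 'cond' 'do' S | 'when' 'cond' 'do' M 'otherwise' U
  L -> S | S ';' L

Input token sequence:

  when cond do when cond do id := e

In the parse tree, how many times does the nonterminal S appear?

3

[S [U when cond do [S [U when cond do [S [M id := e]]]]]]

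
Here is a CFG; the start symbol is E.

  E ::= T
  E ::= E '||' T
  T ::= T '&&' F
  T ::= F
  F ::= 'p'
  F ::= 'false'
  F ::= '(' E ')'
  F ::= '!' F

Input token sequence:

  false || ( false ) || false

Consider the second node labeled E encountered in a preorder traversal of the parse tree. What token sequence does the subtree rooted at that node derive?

false || ( false )

[E [E [E [T [F false]]] || [T [F ( [E [T [F false]]] )]]] || [T [F false]]]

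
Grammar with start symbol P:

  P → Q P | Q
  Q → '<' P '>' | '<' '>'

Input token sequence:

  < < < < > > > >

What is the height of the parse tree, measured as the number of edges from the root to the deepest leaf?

8

[P [Q < [P [Q < [P [Q < [P [Q < >]] >]] >]] >]]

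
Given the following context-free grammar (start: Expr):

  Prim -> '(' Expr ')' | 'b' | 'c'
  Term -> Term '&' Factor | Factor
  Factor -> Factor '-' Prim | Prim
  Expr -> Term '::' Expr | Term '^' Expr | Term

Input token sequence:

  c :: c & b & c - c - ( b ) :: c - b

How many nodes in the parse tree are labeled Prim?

9

[Expr [Term [Factor [Prim c]]] :: [Expr [Term [Term [Term [Factor [Prim c]]] & [Factor [Prim b]]] & [Factor [Factor [Factor [Prim c]] - [Prim c]] - [Prim ( [Expr [Term [Factor [Prim b]]]] )]]] :: [Expr [Term [Factor [Factor [Prim c]] - [Prim b]]]]]]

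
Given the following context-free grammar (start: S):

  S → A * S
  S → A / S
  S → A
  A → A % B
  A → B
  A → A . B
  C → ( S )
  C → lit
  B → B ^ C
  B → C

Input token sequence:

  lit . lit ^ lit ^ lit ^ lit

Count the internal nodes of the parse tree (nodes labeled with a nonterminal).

13

[S [A [A [B [C lit]]] . [B [B [B [B [C lit]] ^ [C lit]] ^ [C lit]] ^ [C lit]]]]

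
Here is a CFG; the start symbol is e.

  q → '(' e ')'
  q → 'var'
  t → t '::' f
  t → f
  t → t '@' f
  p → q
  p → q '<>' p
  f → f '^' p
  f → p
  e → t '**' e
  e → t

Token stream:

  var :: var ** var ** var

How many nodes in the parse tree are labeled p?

4

[e [t [t [f [p [q var]]]] :: [f [p [q var]]]] ** [e [t [f [p [q var]]]] ** [e [t [f [p [q var]]]]]]]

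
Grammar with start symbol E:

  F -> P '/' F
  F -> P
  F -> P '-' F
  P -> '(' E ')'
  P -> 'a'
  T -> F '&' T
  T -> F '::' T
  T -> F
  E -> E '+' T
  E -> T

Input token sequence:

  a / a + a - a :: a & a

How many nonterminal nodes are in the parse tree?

18

[E [E [T [F [P a] / [F [P a]]]]] + [T [F [P a] - [F [P a]]] :: [T [F [P a]] & [T [F [P a]]]]]]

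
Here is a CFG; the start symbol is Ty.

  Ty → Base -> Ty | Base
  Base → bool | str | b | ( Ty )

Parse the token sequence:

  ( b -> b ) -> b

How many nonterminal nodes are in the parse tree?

[Ty [Base ( [Ty [Base b] -> [Ty [Base b]]] )] -> [Ty [Base b]]]

8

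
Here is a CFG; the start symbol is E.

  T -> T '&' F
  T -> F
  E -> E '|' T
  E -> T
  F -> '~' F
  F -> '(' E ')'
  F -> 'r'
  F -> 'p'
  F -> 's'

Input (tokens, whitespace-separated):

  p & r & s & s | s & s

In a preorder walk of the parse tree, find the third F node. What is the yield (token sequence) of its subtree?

[E [E [T [T [T [T [F p]] & [F r]] & [F s]] & [F s]]] | [T [T [F s]] & [F s]]]

s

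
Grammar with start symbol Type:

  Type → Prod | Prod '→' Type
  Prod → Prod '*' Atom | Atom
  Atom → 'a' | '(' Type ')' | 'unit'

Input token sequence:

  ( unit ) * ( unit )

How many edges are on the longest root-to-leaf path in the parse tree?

7

[Type [Prod [Prod [Atom ( [Type [Prod [Atom unit]]] )]] * [Atom ( [Type [Prod [Atom unit]]] )]]]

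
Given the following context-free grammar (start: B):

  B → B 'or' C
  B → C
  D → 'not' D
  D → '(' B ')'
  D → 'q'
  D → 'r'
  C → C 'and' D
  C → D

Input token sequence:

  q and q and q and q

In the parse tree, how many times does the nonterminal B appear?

1

[B [C [C [C [C [D q]] and [D q]] and [D q]] and [D q]]]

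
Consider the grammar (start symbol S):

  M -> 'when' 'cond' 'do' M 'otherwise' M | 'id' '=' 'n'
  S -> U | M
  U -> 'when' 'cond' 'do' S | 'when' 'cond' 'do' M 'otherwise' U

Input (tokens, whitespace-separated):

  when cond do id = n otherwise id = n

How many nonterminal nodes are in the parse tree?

[S [M when cond do [M id = n] otherwise [M id = n]]]

4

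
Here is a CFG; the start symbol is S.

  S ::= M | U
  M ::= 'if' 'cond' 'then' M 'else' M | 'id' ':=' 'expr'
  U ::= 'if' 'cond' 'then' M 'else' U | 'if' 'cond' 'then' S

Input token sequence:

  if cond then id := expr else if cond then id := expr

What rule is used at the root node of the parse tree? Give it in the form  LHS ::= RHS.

[S [U if cond then [M id := expr] else [U if cond then [S [M id := expr]]]]]

S ::= U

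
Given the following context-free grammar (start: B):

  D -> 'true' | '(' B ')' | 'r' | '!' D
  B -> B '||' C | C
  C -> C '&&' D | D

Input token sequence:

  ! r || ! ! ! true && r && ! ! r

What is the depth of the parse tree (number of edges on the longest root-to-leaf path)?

8

[B [B [C [D ! [D r]]]] || [C [C [C [D ! [D ! [D ! [D true]]]]] && [D r]] && [D ! [D ! [D r]]]]]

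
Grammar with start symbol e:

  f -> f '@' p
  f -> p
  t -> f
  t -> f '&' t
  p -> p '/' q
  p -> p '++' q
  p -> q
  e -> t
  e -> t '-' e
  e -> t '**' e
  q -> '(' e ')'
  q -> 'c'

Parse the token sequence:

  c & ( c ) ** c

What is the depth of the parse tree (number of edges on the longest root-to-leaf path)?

11

[e [t [f [p [q c]]] & [t [f [p [q ( [e [t [f [p [q c]]]]] )]]]]] ** [e [t [f [p [q c]]]]]]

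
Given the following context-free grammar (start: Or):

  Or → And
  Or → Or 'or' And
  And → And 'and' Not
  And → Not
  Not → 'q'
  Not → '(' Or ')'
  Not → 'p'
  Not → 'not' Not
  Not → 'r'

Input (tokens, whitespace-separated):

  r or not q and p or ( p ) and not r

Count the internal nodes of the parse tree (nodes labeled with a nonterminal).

18

[Or [Or [Or [And [Not r]]] or [And [And [Not not [Not q]]] and [Not p]]] or [And [And [Not ( [Or [And [Not p]]] )]] and [Not not [Not r]]]]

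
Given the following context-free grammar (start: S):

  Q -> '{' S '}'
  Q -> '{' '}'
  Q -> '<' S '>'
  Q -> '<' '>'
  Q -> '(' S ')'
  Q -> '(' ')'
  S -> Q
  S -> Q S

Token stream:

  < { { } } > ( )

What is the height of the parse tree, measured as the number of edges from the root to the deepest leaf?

6

[S [Q < [S [Q { [S [Q { }]] }]] >] [S [Q ( )]]]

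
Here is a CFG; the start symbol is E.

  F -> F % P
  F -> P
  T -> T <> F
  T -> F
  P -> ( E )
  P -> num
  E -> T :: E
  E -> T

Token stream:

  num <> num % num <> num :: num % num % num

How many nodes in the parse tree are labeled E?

[E [T [T [T [F [P num]]] <> [F [F [P num]] % [P num]]] <> [F [P num]]] :: [E [T [F [F [F [P num]] % [P num]] % [P num]]]]]

2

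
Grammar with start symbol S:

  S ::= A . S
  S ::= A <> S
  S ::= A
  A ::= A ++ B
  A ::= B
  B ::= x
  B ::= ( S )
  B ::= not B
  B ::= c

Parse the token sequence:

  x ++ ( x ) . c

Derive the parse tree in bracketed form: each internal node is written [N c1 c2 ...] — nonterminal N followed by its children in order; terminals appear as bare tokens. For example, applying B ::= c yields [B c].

S
A . S
A ++ B . S
B ++ B . S
x ++ B . S
x ++ ( S ) . S
x ++ ( A ) . S
x ++ ( B ) . S
x ++ ( x ) . S
x ++ ( x ) . A
x ++ ( x ) . B
x ++ ( x ) . c

[S [A [A [B x]] ++ [B ( [S [A [B x]]] )]] . [S [A [B c]]]]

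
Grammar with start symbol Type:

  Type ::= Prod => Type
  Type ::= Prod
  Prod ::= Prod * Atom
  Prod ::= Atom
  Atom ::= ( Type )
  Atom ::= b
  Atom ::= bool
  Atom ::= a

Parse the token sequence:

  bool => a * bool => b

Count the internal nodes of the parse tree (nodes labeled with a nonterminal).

11

[Type [Prod [Atom bool]] => [Type [Prod [Prod [Atom a]] * [Atom bool]] => [Type [Prod [Atom b]]]]]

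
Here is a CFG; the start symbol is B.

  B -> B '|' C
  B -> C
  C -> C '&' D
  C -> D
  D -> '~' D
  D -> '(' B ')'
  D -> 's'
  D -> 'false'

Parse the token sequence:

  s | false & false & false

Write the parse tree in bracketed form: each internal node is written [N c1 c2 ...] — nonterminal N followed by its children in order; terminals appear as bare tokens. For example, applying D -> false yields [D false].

[B [B [C [D s]]] | [C [C [C [D false]] & [D false]] & [D false]]]

B
B | C
C | C
D | C
s | C
s | C & D
s | C & D & D
s | D & D & D
s | false & D & D
s | false & false & D
s | false & false & false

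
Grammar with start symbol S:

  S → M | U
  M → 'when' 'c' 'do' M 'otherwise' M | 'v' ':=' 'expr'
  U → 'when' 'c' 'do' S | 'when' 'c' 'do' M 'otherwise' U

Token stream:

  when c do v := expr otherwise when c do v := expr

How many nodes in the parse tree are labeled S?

[S [U when c do [M v := expr] otherwise [U when c do [S [M v := expr]]]]]

2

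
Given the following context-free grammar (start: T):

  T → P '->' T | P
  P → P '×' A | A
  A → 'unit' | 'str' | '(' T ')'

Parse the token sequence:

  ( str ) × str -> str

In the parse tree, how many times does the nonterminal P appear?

4

[T [P [P [A ( [T [P [A str]]] )]] × [A str]] -> [T [P [A str]]]]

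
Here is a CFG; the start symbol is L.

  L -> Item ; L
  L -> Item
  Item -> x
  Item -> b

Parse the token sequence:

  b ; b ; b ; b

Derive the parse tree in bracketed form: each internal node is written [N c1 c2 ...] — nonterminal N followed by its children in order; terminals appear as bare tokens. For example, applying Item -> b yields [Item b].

[L [Item b] ; [L [Item b] ; [L [Item b] ; [L [Item b]]]]]

L
Item ; L
b ; L
b ; Item ; L
b ; b ; L
b ; b ; Item ; L
b ; b ; b ; L
b ; b ; b ; Item
b ; b ; b ; b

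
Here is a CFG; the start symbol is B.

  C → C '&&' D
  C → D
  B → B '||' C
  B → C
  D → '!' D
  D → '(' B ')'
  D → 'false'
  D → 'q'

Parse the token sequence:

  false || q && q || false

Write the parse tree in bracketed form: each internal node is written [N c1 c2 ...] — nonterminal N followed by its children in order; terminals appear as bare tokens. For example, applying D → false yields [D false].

B
B || C
B || C || C
C || C || C
D || C || C
false || C || C
false || C && D || C
false || D && D || C
false || q && D || C
false || q && q || C
false || q && q || D
false || q && q || false

[B [B [B [C [D false]]] || [C [C [D q]] && [D q]]] || [C [D false]]]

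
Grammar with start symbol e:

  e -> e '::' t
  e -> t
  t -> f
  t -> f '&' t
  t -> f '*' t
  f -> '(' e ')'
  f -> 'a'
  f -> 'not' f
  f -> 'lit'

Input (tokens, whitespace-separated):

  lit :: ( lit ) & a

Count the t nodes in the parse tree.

4

[e [e [t [f lit]]] :: [t [f ( [e [t [f lit]]] )] & [t [f a]]]]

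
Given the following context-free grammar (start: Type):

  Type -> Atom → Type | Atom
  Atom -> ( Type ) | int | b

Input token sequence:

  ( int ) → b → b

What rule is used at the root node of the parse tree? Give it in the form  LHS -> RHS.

Type -> Atom → Type

[Type [Atom ( [Type [Atom int]] )] → [Type [Atom b] → [Type [Atom b]]]]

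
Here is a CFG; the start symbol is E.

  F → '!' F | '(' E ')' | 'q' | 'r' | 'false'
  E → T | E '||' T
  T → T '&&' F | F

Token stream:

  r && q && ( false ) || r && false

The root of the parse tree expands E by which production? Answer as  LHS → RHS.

[E [E [T [T [T [F r]] && [F q]] && [F ( [E [T [F false]]] )]]] || [T [T [F r]] && [F false]]]

E → E '||' T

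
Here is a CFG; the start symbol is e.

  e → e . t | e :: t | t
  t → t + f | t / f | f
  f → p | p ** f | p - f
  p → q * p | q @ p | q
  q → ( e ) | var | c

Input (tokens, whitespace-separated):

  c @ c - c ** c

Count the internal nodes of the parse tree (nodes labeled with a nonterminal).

[e [t [f [p [q c] @ [p [q c]]] - [f [p [q c]] ** [f [p [q c]]]]]]]

13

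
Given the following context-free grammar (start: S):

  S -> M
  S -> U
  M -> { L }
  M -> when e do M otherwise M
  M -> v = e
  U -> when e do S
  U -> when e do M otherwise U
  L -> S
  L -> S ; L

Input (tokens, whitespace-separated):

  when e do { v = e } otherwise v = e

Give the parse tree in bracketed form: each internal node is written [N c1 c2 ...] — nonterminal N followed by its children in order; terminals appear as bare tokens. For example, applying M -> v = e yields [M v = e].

[S [M when e do [M { [L [S [M v = e]]] }] otherwise [M v = e]]]

S
M
when e do M otherwise M
when e do { L } otherwise M
when e do { S } otherwise M
when e do { M } otherwise M
when e do { v = e } otherwise M
when e do { v = e } otherwise v = e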